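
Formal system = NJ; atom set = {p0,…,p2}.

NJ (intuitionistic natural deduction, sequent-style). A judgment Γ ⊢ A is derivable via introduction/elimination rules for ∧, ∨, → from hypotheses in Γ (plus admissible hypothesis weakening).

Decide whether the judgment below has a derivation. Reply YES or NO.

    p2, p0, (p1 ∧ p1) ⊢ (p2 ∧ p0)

Derivation trace:
[Wk] p2, p0, (p1 ∧ p1) ⊢ (p2 ∧ p0)
  [∧I] p2, p0 ⊢ (p2 ∧ p0)
    [Ax] p2 ⊢ p2
    [Ax] p0 ⊢ p0

Result: YES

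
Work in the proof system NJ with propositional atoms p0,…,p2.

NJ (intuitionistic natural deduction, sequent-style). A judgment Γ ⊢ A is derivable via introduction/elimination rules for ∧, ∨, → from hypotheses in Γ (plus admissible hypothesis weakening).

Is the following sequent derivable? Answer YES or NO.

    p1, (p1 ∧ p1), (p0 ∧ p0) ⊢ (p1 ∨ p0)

Derivation (root first):
[Wk] p1, (p1 ∧ p1), (p0 ∧ p0) ⊢ (p1 ∨ p0)
  [∨I₁] p1, (p1 ∧ p1) ⊢ (p1 ∨ p0)
    [Wk] p1, (p1 ∧ p1) ⊢ p1
      [Ax] p1 ⊢ p1

Result: YES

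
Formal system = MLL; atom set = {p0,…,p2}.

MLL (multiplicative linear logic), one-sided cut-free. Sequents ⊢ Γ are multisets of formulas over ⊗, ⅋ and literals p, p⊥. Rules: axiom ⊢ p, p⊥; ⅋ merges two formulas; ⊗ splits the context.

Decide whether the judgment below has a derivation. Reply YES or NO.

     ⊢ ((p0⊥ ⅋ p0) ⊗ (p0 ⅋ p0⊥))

Derivation (root first):
[⊗]  ⊢ ((p0⊥ ⅋ p0) ⊗ (p0 ⅋ p0⊥))
  [⅋]  ⊢ (p0⊥ ⅋ p0)
    [Ax]  ⊢ p0, p0⊥
  [⅋]  ⊢ (p0 ⅋ p0⊥)
    [Ax]  ⊢ p0, p0⊥

Result: YES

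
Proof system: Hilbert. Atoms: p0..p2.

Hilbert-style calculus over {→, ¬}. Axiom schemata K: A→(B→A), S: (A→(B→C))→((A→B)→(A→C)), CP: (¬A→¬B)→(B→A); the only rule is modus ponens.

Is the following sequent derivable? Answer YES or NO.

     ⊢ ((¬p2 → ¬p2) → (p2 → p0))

Search for a countermodel by truth-table:
  v=000: Γ:[] Δ:[((¬p2 → ¬p2) → (p2 → p0))=T] refutes=False
  v=001: Γ:[] Δ:[((¬p2 → ¬p2) → (p2 → p0))=F] refutes=True  ← countermodel

Result: NO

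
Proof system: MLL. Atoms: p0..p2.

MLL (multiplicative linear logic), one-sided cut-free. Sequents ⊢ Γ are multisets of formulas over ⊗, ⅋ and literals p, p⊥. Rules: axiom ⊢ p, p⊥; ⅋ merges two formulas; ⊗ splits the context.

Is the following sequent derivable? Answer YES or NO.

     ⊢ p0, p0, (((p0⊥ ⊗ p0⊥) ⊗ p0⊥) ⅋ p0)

Proof tree:
[⅋]  ⊢ p0, p0, (((p0⊥ ⊗ p0⊥) ⊗ p0⊥) ⅋ p0)
  [⊗]  ⊢ p0, p0, p0, ((p0⊥ ⊗ p0⊥) ⊗ p0⊥)
    [⊗]  ⊢ p0, p0, (p0⊥ ⊗ p0⊥)
      [Ax]  ⊢ p0, p0⊥
      [Ax]  ⊢ p0, p0⊥
    [Ax]  ⊢ p0, p0⊥

Result: YES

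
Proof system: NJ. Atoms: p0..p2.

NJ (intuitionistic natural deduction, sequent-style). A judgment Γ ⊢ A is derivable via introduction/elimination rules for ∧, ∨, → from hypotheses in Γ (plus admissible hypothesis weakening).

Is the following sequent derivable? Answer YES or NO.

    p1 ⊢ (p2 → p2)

Derivation trace:
[Wk] p1 ⊢ (p2 → p2)
  [→I]  ⊢ (p2 → p2)
    [Ax] p2 ⊢ p2

Result: YES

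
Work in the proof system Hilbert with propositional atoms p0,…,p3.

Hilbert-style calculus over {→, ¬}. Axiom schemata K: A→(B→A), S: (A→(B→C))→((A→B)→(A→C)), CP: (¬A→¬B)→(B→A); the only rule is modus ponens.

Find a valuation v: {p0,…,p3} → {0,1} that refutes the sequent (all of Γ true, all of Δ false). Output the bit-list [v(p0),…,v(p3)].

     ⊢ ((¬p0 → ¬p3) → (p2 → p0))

Truth-table refutation:
  v=0000: Γ:[] Δ:[((¬p0 → ¬p3) → (p2 → p0))=T] refutes=False
  v=0001: Γ:[] Δ:[((¬p0 → ¬p3) → (p2 → p0))=T] refutes=False
  v=0010: Γ:[] Δ:[((¬p0 → ¬p3) → (p2 → p0))=F] refutes=True  ← countermodel

Result: [0, 0, 1, 0]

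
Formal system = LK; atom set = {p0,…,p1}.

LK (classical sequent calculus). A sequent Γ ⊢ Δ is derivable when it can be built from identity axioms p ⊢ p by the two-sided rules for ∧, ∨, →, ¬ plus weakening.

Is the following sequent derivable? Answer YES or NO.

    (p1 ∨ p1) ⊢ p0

Truth-table refutation:
  v=00: Γ:[(p1 ∨ p1)=F] Δ:[p0=F] refutes=False
  v=01: Γ:[(p1 ∨ p1)=T] Δ:[p0=F] refutes=True  ← countermodel

Result: NO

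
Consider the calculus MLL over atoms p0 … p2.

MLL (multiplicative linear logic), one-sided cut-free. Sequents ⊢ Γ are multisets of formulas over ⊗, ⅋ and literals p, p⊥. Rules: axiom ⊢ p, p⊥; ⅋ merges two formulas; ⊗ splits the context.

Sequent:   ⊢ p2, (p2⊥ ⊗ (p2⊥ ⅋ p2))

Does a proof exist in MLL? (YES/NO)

Proof tree:
[⊗]  ⊢ p2, (p2⊥ ⊗ (p2⊥ ⅋ p2))
  [Ax]  ⊢ p2, p2⊥
  [⅋]  ⊢ (p2⊥ ⅋ p2)
    [Ax]  ⊢ p2, p2⊥

Result: YES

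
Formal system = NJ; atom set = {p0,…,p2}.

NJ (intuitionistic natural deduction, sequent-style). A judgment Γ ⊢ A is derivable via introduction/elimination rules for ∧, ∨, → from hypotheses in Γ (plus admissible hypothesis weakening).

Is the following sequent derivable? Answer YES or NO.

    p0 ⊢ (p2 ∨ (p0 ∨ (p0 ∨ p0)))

Derivation (root first):
[∨I₂] p0 ⊢ (p2 ∨ (p0 ∨ (p0 ∨ p0)))
  [∨I₂] p0 ⊢ (p0 ∨ (p0 ∨ p0))
    [∨I₁] p0 ⊢ (p0 ∨ p0)
      [Ax] p0 ⊢ p0

Result: YES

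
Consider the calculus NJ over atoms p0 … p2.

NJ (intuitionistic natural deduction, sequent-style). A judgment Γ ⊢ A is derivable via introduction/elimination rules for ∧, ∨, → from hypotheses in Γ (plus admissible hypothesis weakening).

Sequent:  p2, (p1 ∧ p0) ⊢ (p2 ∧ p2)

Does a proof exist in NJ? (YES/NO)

Proof tree:
[Wk] p2, (p1 ∧ p0) ⊢ (p2 ∧ p2)
  [∧I] p2 ⊢ (p2 ∧ p2)
    [Ax] p2 ⊢ p2
    [Ax] p2 ⊢ p2

Result: YES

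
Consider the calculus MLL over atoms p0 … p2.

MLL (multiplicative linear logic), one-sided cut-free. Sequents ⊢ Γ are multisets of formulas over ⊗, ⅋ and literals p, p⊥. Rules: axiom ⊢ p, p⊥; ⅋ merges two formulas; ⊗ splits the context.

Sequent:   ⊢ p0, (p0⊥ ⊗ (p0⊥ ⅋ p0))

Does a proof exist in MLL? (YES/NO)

Derivation trace:
[⊗]  ⊢ p0, (p0⊥ ⊗ (p0⊥ ⅋ p0))
  [Ax]  ⊢ p0, p0⊥
  [⅋]  ⊢ (p0⊥ ⅋ p0)
    [Ax]  ⊢ p0, p0⊥

Result: YES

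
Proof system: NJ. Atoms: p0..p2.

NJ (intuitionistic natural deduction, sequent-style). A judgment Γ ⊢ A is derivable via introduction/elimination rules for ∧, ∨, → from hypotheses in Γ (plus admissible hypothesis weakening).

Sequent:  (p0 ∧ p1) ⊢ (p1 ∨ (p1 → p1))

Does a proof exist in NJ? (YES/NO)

Derivation trace:
[∨I₂] (p0 ∧ p1) ⊢ (p1 ∨ (p1 → p1))
  [→I] (p0 ∧ p1) ⊢ (p1 → p1)
    [Wk] p1, (p0 ∧ p1) ⊢ p1
      [Ax] p1 ⊢ p1

Result: YES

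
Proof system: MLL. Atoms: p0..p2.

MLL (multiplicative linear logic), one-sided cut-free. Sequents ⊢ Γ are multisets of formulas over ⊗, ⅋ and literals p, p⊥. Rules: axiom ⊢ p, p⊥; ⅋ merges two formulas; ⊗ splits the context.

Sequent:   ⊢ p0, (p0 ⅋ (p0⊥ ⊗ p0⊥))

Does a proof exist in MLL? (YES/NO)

Proof tree:
[⅋]  ⊢ p0, (p0 ⅋ (p0⊥ ⊗ p0⊥))
  [⊗]  ⊢ p0, p0, (p0⊥ ⊗ p0⊥)
    [Ax]  ⊢ p0, p0⊥
    [Ax]  ⊢ p0, p0⊥

Result: YES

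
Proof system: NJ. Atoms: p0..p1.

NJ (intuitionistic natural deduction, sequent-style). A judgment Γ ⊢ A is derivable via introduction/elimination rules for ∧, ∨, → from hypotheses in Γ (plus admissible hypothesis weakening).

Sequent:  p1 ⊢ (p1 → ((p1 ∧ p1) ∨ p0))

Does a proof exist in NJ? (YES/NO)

Derivation trace:
[Wk] p1 ⊢ (p1 → ((p1 ∧ p1) ∨ p0))
  [→I]  ⊢ (p1 → ((p1 ∧ p1) ∨ p0))
    [∨I₁] p1 ⊢ ((p1 ∧ p1) ∨ p0)
      [∧I] p1 ⊢ (p1 ∧ p1)
        [Ax] p1 ⊢ p1
        [Ax] p1 ⊢ p1

Result: YES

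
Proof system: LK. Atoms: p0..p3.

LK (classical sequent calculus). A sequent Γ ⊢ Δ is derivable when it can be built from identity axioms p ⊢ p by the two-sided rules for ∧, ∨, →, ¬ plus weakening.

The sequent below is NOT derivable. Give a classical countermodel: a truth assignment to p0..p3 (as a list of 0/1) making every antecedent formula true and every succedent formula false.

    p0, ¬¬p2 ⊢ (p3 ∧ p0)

Search for a countermodel by truth-table:
  v=0000: Γ:[p0=F, ¬¬p2=F] Δ:[(p3 ∧ p0)=F] refutes=False
  v=0001: Γ:[p0=F, ¬¬p2=F] Δ:[(p3 ∧ p0)=F] refutes=False
  v=0010: Γ:[p0=F, ¬¬p2=T] Δ:[(p3 ∧ p0)=F] refutes=False
  v=0011: Γ:[p0=F, ¬¬p2=T] Δ:[(p3 ∧ p0)=F] refutes=False
  v=0100: Γ:[p0=F, ¬¬p2=F] Δ:[(p3 ∧ p0)=F] refutes=False
  v=0101: Γ:[p0=F, ¬¬p2=F] Δ:[(p3 ∧ p0)=F] refutes=False
  v=0110: Γ:[p0=F, ¬¬p2=T] Δ:[(p3 ∧ p0)=F] refutes=False
  v=0111: Γ:[p0=F, ¬¬p2=T] Δ:[(p3 ∧ p0)=F] refutes=False
  v=1000: Γ:[p0=T, ¬¬p2=F] Δ:[(p3 ∧ p0)=F] refutes=False
  v=1001: Γ:[p0=T, ¬¬p2=F] Δ:[(p3 ∧ p0)=T] refutes=False
  v=1010: Γ:[p0=T, ¬¬p2=T] Δ:[(p3 ∧ p0)=F] refutes=True  ← countermodel

Result: [1, 0, 1, 0]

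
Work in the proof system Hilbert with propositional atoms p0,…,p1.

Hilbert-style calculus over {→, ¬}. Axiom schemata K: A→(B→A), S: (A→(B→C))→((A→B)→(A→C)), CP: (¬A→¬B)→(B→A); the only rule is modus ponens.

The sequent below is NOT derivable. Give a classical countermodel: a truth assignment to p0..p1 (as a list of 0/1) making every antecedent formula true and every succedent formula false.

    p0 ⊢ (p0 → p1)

Search for a countermodel by truth-table:
  v=00: Γ:[p0=F] Δ:[(p0 → p1)=T] refutes=False
  v=01: Γ:[p0=F] Δ:[(p0 → p1)=T] refutes=False
  v=10: Γ:[p0=T] Δ:[(p0 → p1)=F] refutes=True  ← countermodel

Result: [1, 0]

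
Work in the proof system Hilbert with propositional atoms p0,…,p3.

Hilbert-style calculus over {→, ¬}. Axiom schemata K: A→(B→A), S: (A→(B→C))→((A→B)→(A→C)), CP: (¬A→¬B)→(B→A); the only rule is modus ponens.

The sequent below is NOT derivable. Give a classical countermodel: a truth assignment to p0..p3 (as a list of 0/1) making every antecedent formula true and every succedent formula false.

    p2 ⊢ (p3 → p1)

Enumerate valuations to refute Γ ⊢ Δ:
  v=0000: Γ:[p2=F] Δ:[(p3 → p1)=T] refutes=False
  v=0001: Γ:[p2=F] Δ:[(p3 → p1)=F] refutes=False
  v=0010: Γ:[p2=T] Δ:[(p3 → p1)=T] refutes=False
  v=0011: Γ:[p2=T] Δ:[(p3 → p1)=F] refutes=True  ← countermodel

Result: [0, 0, 1, 1]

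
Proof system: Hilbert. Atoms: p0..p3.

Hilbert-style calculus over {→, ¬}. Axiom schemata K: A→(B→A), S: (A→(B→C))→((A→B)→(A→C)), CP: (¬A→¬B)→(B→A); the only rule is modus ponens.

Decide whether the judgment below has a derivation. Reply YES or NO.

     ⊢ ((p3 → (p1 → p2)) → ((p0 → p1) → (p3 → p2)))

Search for a countermodel by truth-table:
  v=0000: Γ:[] Δ:[((p3 → (p1 → p2)) → ((p0 → p1) → (p3 → p2)))=T] refutes=False
  v=0001: Γ:[] Δ:[((p3 → (p1 → p2)) → ((p0 → p1) → (p3 → p2)))=F] refutes=True  ← countermodel

Result: NO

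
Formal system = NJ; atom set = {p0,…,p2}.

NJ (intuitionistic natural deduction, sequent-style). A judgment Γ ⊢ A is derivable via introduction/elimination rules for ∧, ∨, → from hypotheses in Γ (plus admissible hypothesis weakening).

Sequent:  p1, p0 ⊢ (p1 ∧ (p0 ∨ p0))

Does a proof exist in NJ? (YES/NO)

Proof tree:
[∧I] p1, p0 ⊢ (p1 ∧ (p0 ∨ p0))
  [Ax] p1 ⊢ p1
  [∨I₂] p0 ⊢ (p0 ∨ p0)
    [Ax] p0 ⊢ p0

Result: YES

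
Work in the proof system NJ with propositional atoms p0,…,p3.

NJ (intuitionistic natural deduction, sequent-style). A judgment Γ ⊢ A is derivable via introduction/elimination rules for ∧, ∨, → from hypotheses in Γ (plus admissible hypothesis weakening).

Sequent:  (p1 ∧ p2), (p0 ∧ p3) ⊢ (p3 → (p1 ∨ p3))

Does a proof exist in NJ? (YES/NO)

Derivation trace:
[Wk] (p1 ∧ p2), (p0 ∧ p3) ⊢ (p3 → (p1 ∨ p3))
  [Wk] (p1 ∧ p2) ⊢ (p3 → (p1 ∨ p3))
    [→I]  ⊢ (p3 → (p1 ∨ p3))
      [∨I₂] p3 ⊢ (p1 ∨ p3)
        [Ax] p3 ⊢ p3

Result: YES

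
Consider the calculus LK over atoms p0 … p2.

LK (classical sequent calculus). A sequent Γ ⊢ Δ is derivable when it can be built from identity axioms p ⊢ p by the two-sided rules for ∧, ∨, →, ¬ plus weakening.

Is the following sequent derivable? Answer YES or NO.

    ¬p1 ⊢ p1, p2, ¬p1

Proof tree:
[¬L] ¬p1 ⊢ p1, p2, ¬p1
  [¬R]  ⊢ p1, p2, p1, ¬p1
    [WR] p1 ⊢ p1, p2, p1
      [WR] p1 ⊢ p1, p2
        [Ax] p1 ⊢ p1

Result: YES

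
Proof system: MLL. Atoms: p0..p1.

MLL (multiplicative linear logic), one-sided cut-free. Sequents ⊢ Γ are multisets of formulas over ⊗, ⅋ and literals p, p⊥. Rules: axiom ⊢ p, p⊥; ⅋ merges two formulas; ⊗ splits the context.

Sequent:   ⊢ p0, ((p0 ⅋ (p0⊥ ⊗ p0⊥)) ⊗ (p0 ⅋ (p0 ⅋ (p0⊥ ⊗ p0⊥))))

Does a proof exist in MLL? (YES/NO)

Derivation (root first):
[⊗]  ⊢ p0, ((p0 ⅋ (p0⊥ ⊗ p0⊥)) ⊗ (p0 ⅋ (p0 ⅋ (p0⊥ ⊗ p0⊥))))
  [⅋]  ⊢ p0, (p0 ⅋ (p0⊥ ⊗ p0⊥))
    [⊗]  ⊢ p0, p0, (p0⊥ ⊗ p0⊥)
      [Ax]  ⊢ p0, p0⊥
      [Ax]  ⊢ p0, p0⊥
  [⅋]  ⊢ (p0 ⅋ (p0 ⅋ (p0⊥ ⊗ p0⊥)))
    [⅋]  ⊢ p0, (p0 ⅋ (p0⊥ ⊗ p0⊥))
      [⊗]  ⊢ p0, p0, (p0⊥ ⊗ p0⊥)
        [Ax]  ⊢ p0, p0⊥
        [Ax]  ⊢ p0, p0⊥

Result: YES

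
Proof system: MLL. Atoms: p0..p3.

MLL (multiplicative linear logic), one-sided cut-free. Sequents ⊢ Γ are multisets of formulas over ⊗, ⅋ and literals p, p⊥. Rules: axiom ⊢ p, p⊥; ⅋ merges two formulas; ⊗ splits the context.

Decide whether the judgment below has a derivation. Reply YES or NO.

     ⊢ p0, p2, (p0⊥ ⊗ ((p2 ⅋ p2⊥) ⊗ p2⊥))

Derivation trace:
[⊗]  ⊢ p0, p2, (p0⊥ ⊗ ((p2 ⅋ p2⊥) ⊗ p2⊥))
  [Ax]  ⊢ p0, p0⊥
  [⊗]  ⊢ p2, ((p2 ⅋ p2⊥) ⊗ p2⊥)
    [⅋]  ⊢ (p2 ⅋ p2⊥)
      [Ax]  ⊢ p2, p2⊥
    [Ax]  ⊢ p2, p2⊥

Result: YES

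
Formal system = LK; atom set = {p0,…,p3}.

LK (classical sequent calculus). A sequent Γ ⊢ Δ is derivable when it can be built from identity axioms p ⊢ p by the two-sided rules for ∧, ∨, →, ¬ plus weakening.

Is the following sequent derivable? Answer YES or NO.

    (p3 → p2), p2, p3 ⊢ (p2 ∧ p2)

Proof tree:
[∧R] (p3 → p2), p2, p3 ⊢ (p2 ∧ p2)
  [→L] p3, (p3 → p2) ⊢ p2
    [Ax] p3 ⊢ p3
    [Ax] p2 ⊢ p2
  [Ax] p2 ⊢ p2

Result: YES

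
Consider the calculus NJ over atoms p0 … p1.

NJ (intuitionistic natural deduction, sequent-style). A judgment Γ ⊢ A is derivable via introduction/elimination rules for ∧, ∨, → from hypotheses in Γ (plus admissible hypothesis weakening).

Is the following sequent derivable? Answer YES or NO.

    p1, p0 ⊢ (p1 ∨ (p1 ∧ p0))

Proof tree:
[∨I₂] p1, p0 ⊢ (p1 ∨ (p1 ∧ p0))
  [∧I] p1, p0 ⊢ (p1 ∧ p0)
    [Ax] p1 ⊢ p1
    [Ax] p0 ⊢ p0

Result: YES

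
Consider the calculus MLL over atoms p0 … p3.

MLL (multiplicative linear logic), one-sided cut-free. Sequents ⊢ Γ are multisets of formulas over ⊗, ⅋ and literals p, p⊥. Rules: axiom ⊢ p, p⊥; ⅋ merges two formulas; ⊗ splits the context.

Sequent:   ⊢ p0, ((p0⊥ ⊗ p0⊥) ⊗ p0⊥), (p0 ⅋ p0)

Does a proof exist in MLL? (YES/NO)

Derivation trace:
[⅋]  ⊢ p0, ((p0⊥ ⊗ p0⊥) ⊗ p0⊥), (p0 ⅋ p0)
  [⊗]  ⊢ p0, p0, p0, ((p0⊥ ⊗ p0⊥) ⊗ p0⊥)
    [⊗]  ⊢ p0, p0, (p0⊥ ⊗ p0⊥)
      [Ax]  ⊢ p0, p0⊥
      [Ax]  ⊢ p0, p0⊥
    [Ax]  ⊢ p0, p0⊥

Result: YES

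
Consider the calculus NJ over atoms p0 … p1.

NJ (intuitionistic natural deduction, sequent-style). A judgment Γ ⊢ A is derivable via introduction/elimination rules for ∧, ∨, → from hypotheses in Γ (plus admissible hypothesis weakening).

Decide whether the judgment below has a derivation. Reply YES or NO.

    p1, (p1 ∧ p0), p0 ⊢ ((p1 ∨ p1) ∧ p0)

Derivation trace:
[∧I] p1, (p1 ∧ p0), p0 ⊢ ((p1 ∨ p1) ∧ p0)
  [Wk] p1, p0 ⊢ (p1 ∨ p1)
    [∨I₁] p1 ⊢ (p1 ∨ p1)
      [Ax] p1 ⊢ p1
  [Wk] p0, (p1 ∧ p0) ⊢ p0
    [Ax] p0 ⊢ p0

Result: YES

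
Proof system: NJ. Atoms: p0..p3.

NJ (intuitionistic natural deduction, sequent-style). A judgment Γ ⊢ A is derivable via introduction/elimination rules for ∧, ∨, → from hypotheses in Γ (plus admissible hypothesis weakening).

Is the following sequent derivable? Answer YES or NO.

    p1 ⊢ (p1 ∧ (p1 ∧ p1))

Derivation (root first):
[∧I] p1 ⊢ (p1 ∧ (p1 ∧ p1))
  [Ax] p1 ⊢ p1
  [∧I] p1 ⊢ (p1 ∧ p1)
    [Ax] p1 ⊢ p1
    [Ax] p1 ⊢ p1

Result: YES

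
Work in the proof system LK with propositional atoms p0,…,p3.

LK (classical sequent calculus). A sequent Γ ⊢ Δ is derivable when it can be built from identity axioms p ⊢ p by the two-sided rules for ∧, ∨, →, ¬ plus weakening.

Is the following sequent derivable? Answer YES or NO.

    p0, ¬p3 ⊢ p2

Enumerate valuations to refute Γ ⊢ Δ:
  v=0000: Γ:[p0=F, ¬p3=T] Δ:[p2=F] refutes=False
  v=0001: Γ:[p0=F, ¬p3=F] Δ:[p2=F] refutes=False
  v=0010: Γ:[p0=F, ¬p3=T] Δ:[p2=T] refutes=False
  v=0011: Γ:[p0=F, ¬p3=F] Δ:[p2=T] refutes=False
  v=0100: Γ:[p0=F, ¬p3=T] Δ:[p2=F] refutes=False
  v=0101: Γ:[p0=F, ¬p3=F] Δ:[p2=F] refutes=False
  v=0110: Γ:[p0=F, ¬p3=T] Δ:[p2=T] refutes=False
  v=0111: Γ:[p0=F, ¬p3=F] Δ:[p2=T] refutes=False
  v=1000: Γ:[p0=T, ¬p3=T] Δ:[p2=F] refutes=True  ← countermodel

Result: NO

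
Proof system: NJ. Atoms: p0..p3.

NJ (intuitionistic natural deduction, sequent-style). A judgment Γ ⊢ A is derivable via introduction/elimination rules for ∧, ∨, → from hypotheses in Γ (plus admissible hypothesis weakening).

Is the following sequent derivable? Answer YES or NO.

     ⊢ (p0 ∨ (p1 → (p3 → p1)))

Derivation trace:
[∨I₂]  ⊢ (p0 ∨ (p1 → (p3 → p1)))
  [→I]  ⊢ (p1 → (p3 → p1))
    [→I] p1 ⊢ (p3 → p1)
      [Wk] p1, p3 ⊢ p1
        [Ax] p1 ⊢ p1

Result: YES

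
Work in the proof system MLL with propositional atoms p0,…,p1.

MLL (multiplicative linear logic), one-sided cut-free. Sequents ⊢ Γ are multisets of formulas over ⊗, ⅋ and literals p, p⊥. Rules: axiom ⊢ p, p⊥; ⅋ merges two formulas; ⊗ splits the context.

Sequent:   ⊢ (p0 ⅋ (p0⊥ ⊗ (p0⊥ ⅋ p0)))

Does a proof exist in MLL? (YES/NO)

Derivation trace:
[⅋]  ⊢ (p0 ⅋ (p0⊥ ⊗ (p0⊥ ⅋ p0)))
  [⊗]  ⊢ p0, (p0⊥ ⊗ (p0⊥ ⅋ p0))
    [Ax]  ⊢ p0, p0⊥
    [⅋]  ⊢ (p0⊥ ⅋ p0)
      [Ax]  ⊢ p0, p0⊥

Result: YES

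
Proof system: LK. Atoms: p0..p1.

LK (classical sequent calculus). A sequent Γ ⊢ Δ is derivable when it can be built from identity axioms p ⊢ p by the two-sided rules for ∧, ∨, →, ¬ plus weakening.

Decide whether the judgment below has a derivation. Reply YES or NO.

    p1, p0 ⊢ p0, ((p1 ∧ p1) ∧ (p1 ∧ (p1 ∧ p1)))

Derivation trace:
[∧R] p1, p0 ⊢ p0, ((p1 ∧ p1) ∧ (p1 ∧ (p1 ∧ p1)))
  [∧R] p1 ⊢ (p1 ∧ p1)
    [Ax] p1 ⊢ p1
    [Ax] p1 ⊢ p1
  [∧R] p1, p0 ⊢ p0, (p1 ∧ (p1 ∧ p1))
    [WR] p0 ⊢ p0, p1
      [Ax] p0 ⊢ p0
    [∧R] p1 ⊢ (p1 ∧ p1)
      [Ax] p1 ⊢ p1
      [Ax] p1 ⊢ p1

Result: YES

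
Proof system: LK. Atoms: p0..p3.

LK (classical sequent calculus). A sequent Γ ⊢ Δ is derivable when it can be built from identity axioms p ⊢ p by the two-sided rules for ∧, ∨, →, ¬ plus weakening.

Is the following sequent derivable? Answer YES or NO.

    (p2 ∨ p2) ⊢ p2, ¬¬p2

Derivation trace:
[∨L] (p2 ∨ p2) ⊢ p2, ¬¬p2
  [Ax] p2 ⊢ p2
  [¬R] p2 ⊢ ¬¬p2
    [¬L] p2, ¬p2 ⊢ 
      [Ax] p2 ⊢ p2

Result: YES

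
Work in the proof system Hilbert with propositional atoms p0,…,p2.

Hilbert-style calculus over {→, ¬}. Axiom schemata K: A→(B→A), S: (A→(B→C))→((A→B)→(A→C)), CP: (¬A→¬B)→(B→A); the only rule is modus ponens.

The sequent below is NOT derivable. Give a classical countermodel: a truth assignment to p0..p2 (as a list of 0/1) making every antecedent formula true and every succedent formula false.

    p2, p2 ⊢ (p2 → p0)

Truth-table refutation:
  v=000: Γ:[p2=F, p2=F] Δ:[(p2 → p0)=T] refutes=False
  v=001: Γ:[p2=T, p2=T] Δ:[(p2 → p0)=F] refutes=True  ← countermodel

Result: [0, 0, 1]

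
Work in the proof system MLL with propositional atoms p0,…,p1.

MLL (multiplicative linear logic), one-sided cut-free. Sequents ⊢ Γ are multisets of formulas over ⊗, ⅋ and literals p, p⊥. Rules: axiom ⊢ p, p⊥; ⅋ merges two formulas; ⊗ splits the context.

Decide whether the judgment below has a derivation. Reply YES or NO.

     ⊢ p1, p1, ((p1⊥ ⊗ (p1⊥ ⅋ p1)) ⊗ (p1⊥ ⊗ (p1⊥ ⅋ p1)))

Derivation (root first):
[⊗]  ⊢ p1, p1, ((p1⊥ ⊗ (p1⊥ ⅋ p1)) ⊗ (p1⊥ ⊗ (p1⊥ ⅋ p1)))
  [⊗]  ⊢ p1, (p1⊥ ⊗ (p1⊥ ⅋ p1))
    [Ax]  ⊢ p1, p1⊥
    [⅋]  ⊢ (p1⊥ ⅋ p1)
      [Ax]  ⊢ p1, p1⊥
  [⊗]  ⊢ p1, (p1⊥ ⊗ (p1⊥ ⅋ p1))
    [Ax]  ⊢ p1, p1⊥
    [⅋]  ⊢ (p1⊥ ⅋ p1)
      [Ax]  ⊢ p1, p1⊥

Result: YES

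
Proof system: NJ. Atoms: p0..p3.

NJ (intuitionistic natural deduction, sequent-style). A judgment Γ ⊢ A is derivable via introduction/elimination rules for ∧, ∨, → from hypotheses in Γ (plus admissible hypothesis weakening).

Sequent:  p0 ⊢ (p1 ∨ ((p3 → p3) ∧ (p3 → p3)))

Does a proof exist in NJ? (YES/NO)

Derivation trace:
[Wk] p0 ⊢ (p1 ∨ ((p3 → p3) ∧ (p3 → p3)))
  [∨I₂]  ⊢ (p1 ∨ ((p3 → p3) ∧ (p3 → p3)))
    [∧I]  ⊢ ((p3 → p3) ∧ (p3 → p3))
      [→I]  ⊢ (p3 → p3)
        [Ax] p3 ⊢ p3
      [→I]  ⊢ (p3 → p3)
        [Ax] p3 ⊢ p3

Result: YES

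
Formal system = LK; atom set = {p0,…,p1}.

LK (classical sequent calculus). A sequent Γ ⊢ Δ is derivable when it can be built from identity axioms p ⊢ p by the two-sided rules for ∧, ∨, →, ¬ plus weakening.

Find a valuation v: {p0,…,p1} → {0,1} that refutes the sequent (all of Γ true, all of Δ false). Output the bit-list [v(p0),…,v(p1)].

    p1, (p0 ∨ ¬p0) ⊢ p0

Enumerate valuations to refute Γ ⊢ Δ:
  v=00: Γ:[p1=F, (p0 ∨ ¬p0)=T] Δ:[p0=F] refutes=False
  v=01: Γ:[p1=T, (p0 ∨ ¬p0)=T] Δ:[p0=F] refutes=True  ← countermodel

Result: [0, 1]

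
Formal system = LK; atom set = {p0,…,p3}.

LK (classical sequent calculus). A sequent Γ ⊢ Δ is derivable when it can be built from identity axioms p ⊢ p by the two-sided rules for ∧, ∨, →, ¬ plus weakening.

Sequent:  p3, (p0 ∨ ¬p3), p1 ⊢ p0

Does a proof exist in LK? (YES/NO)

Proof tree:
[WL] p3, (p0 ∨ ¬p3), p1 ⊢ p0
  [∨L] p3, (p0 ∨ ¬p3) ⊢ p0
    [Ax] p0 ⊢ p0
    [¬L] p3, ¬p3 ⊢ 
      [Ax] p3 ⊢ p3

Result: YES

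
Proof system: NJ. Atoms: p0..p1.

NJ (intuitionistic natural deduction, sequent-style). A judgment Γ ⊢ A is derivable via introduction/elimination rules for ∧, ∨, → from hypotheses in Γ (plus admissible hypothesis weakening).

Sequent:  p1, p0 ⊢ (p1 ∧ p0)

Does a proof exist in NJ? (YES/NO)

Derivation trace:
[∧I] p1, p0 ⊢ (p1 ∧ p0)
  [Wk] p1, p1 ⊢ p1
    [Ax] p1 ⊢ p1
  [Ax] p0 ⊢ p0

Result: YES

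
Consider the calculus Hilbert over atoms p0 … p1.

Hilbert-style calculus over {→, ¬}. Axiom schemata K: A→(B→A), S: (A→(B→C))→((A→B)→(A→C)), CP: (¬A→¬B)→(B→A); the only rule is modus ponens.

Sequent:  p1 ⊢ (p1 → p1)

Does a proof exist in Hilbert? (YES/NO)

Derivation trace:
[MP] p1 ⊢ (p1 → p1)
  [K]  ⊢ (p1 → (p1 → p1))
  [MP] p1 ⊢ p1
    [MP] p1 ⊢ (p1 → p1)
      [K]  ⊢ (p1 → (p1 → p1))
      [Hyp] p1 ⊢ p1
    [Hyp] p1 ⊢ p1

Result: YES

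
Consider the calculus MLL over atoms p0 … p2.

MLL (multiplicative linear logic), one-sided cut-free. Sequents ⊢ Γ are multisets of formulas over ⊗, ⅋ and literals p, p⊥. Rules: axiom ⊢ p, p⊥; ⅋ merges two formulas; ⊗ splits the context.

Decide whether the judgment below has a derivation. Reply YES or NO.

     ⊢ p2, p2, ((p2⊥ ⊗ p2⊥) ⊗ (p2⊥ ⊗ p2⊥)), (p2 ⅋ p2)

Proof tree:
[⅋]  ⊢ p2, p2, ((p2⊥ ⊗ p2⊥) ⊗ (p2⊥ ⊗ p2⊥)), (p2 ⅋ p2)
  [⊗]  ⊢ p2, p2, p2, p2, ((p2⊥ ⊗ p2⊥) ⊗ (p2⊥ ⊗ p2⊥))
    [⊗]  ⊢ p2, p2, (p2⊥ ⊗ p2⊥)
      [Ax]  ⊢ p2, p2⊥
      [Ax]  ⊢ p2, p2⊥
    [⊗]  ⊢ p2, p2, (p2⊥ ⊗ p2⊥)
      [Ax]  ⊢ p2, p2⊥
      [Ax]  ⊢ p2, p2⊥

Result: YES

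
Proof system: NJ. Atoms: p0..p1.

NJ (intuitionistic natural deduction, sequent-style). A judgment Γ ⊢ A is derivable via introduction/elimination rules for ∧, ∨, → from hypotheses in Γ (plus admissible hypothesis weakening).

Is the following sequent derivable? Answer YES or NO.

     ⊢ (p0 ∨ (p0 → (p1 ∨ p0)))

Derivation trace:
[∨I₂]  ⊢ (p0 ∨ (p0 → (p1 ∨ p0)))
  [→I]  ⊢ (p0 → (p1 ∨ p0))
    [∨I₂] p0 ⊢ (p1 ∨ p0)
      [Ax] p0 ⊢ p0

Result: YES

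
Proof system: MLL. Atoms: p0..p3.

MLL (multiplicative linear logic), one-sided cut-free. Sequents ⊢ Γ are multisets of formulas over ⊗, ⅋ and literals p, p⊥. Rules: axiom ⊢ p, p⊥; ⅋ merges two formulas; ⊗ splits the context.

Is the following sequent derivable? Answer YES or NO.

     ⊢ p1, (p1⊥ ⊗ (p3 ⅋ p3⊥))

Derivation trace:
[⊗]  ⊢ p1, (p1⊥ ⊗ (p3 ⅋ p3⊥))
  [Ax]  ⊢ p1, p1⊥
  [⅋]  ⊢ (p3 ⅋ p3⊥)
    [Ax]  ⊢ p3, p3⊥

Result: YES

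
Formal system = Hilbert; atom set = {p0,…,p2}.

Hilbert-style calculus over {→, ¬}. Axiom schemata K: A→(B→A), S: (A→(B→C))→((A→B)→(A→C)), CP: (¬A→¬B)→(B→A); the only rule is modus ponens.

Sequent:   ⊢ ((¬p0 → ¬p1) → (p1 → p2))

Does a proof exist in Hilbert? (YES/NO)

Search for a countermodel by truth-table:
  v=000: Γ:[] Δ:[((¬p0 → ¬p1) → (p1 → p2))=T] refutes=False
  v=001: Γ:[] Δ:[((¬p0 → ¬p1) → (p1 → p2))=T] refutes=False
  v=010: Γ:[] Δ:[((¬p0 → ¬p1) → (p1 → p2))=T] refutes=False
  v=011: Γ:[] Δ:[((¬p0 → ¬p1) → (p1 → p2))=T] refutes=False
  v=100: Γ:[] Δ:[((¬p0 → ¬p1) → (p1 → p2))=T] refutes=False
  v=101: Γ:[] Δ:[((¬p0 → ¬p1) → (p1 → p2))=T] refutes=False
  v=110: Γ:[] Δ:[((¬p0 → ¬p1) → (p1 → p2))=F] refutes=True  ← countermodel

Result: NO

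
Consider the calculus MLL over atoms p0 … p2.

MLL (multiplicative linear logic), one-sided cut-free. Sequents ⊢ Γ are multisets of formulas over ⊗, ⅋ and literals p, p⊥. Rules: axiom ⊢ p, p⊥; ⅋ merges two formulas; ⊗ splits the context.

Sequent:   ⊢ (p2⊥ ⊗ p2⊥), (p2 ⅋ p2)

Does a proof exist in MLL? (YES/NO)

Derivation (root first):
[⅋]  ⊢ (p2⊥ ⊗ p2⊥), (p2 ⅋ p2)
  [⊗]  ⊢ p2, p2, (p2⊥ ⊗ p2⊥)
    [Ax]  ⊢ p2, p2⊥
    [Ax]  ⊢ p2, p2⊥

Result: YES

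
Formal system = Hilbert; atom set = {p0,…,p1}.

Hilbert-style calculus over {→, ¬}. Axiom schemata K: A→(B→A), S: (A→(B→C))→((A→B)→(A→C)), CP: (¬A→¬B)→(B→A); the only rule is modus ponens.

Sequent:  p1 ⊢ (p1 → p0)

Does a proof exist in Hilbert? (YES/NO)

Search for a countermodel by truth-table:
  v=00: Γ:[p1=F] Δ:[(p1 → p0)=T] refutes=False
  v=01: Γ:[p1=T] Δ:[(p1 → p0)=F] refutes=True  ← countermodel

Result: NO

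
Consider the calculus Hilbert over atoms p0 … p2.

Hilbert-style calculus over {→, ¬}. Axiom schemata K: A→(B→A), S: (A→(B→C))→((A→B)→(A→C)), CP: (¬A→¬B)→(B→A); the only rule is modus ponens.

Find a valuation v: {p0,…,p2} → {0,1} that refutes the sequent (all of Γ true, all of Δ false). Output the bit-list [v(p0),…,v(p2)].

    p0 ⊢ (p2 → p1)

Truth-table refutation:
  v=000: Γ:[p0=F] Δ:[(p2 → p1)=T] refutes=False
  v=001: Γ:[p0=F] Δ:[(p2 → p1)=F] refutes=False
  v=010: Γ:[p0=F] Δ:[(p2 → p1)=T] refutes=False
  v=011: Γ:[p0=F] Δ:[(p2 → p1)=T] refutes=False
  v=100: Γ:[p0=T] Δ:[(p2 → p1)=T] refutes=False
  v=101: Γ:[p0=T] Δ:[(p2 → p1)=F] refutes=True  ← countermodel

Result: [1, 0, 1]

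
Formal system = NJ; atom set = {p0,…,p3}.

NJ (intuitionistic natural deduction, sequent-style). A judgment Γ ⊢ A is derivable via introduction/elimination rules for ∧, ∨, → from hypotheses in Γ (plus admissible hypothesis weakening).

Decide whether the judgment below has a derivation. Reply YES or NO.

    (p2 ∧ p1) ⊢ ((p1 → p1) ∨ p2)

Derivation trace:
[∨I₁] (p2 ∧ p1) ⊢ ((p1 → p1) ∨ p2)
  [Wk] (p2 ∧ p1) ⊢ (p1 → p1)
    [→I]  ⊢ (p1 → p1)
      [Ax] p1 ⊢ p1

Result: YES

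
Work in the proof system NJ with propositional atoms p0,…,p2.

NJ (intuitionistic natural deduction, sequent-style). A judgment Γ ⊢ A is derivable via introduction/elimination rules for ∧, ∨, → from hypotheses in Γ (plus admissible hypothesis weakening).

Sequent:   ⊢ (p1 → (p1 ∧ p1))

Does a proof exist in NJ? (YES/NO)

Proof tree:
[→I]  ⊢ (p1 → (p1 ∧ p1))
  [∧I] p1 ⊢ (p1 ∧ p1)
    [Ax] p1 ⊢ p1
    [Ax] p1 ⊢ p1

Result: YES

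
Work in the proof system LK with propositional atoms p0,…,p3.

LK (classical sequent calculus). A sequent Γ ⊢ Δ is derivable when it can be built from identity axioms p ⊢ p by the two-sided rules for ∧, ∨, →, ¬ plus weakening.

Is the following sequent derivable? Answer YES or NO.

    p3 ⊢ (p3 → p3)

Derivation (root first):
[→R] p3 ⊢ (p3 → p3)
  [WL] p3, p3 ⊢ p3
    [Ax] p3 ⊢ p3

Result: YES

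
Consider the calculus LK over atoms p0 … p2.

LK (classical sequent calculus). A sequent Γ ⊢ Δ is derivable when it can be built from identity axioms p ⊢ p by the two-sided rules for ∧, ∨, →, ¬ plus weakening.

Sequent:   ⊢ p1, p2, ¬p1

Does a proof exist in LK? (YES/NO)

Derivation (root first):
[¬R]  ⊢ p1, p2, ¬p1
  [WR] p1 ⊢ p1, p2
    [Ax] p1 ⊢ p1

Result: YES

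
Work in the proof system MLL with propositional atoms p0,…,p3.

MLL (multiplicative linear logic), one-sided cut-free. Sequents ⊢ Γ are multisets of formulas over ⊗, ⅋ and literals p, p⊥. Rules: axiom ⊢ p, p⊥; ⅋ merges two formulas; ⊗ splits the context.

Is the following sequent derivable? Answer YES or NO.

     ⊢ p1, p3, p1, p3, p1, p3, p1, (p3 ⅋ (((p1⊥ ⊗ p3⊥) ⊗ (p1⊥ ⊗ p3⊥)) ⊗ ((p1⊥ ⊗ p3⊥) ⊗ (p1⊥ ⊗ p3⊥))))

Proof tree:
[⅋]  ⊢ p1, p3, p1, p3, p1, p3, p1, (p3 ⅋ (((p1⊥ ⊗ p3⊥) ⊗ (p1⊥ ⊗ p3⊥)) ⊗ ((p1⊥ ⊗ p3⊥) ⊗ (p1⊥ ⊗ p3⊥))))
  [⊗]  ⊢ p1, p3, p1, p3, p1, p3, p1, p3, (((p1⊥ ⊗ p3⊥) ⊗ (p1⊥ ⊗ p3⊥)) ⊗ ((p1⊥ ⊗ p3⊥) ⊗ (p1⊥ ⊗ p3⊥)))
    [⊗]  ⊢ p1, p3, p1, p3, ((p1⊥ ⊗ p3⊥) ⊗ (p1⊥ ⊗ p3⊥))
      [⊗]  ⊢ p1, p3, (p1⊥ ⊗ p3⊥)
        [Ax]  ⊢ p1, p1⊥
        [Ax]  ⊢ p3, p3⊥
      [⊗]  ⊢ p1, p3, (p1⊥ ⊗ p3⊥)
        [Ax]  ⊢ p1, p1⊥
        [Ax]  ⊢ p3, p3⊥
    [⊗]  ⊢ p1, p3, p1, p3, ((p1⊥ ⊗ p3⊥) ⊗ (p1⊥ ⊗ p3⊥))
      [⊗]  ⊢ p1, p3, (p1⊥ ⊗ p3⊥)
        [Ax]  ⊢ p1, p1⊥
        [Ax]  ⊢ p3, p3⊥
      [⊗]  ⊢ p1, p3, (p1⊥ ⊗ p3⊥)
        [Ax]  ⊢ p1, p1⊥
        [Ax]  ⊢ p3, p3⊥

Result: YES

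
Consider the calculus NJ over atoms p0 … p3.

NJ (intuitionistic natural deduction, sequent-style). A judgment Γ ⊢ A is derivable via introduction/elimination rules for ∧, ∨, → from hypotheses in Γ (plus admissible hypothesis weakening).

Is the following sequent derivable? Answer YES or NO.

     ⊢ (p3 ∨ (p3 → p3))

Derivation (root first):
[∨I₂]  ⊢ (p3 ∨ (p3 → p3))
  [→I]  ⊢ (p3 → p3)
    [Ax] p3 ⊢ p3

Result: YES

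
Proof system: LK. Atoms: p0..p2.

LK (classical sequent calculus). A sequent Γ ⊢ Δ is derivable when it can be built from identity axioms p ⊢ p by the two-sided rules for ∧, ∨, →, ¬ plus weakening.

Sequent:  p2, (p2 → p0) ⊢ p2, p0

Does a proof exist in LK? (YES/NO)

Derivation (root first):
[→L] p2, (p2 → p0) ⊢ p2, p0
  [Ax] p2 ⊢ p2
  [WR] p0 ⊢ p0, p2
    [Ax] p0 ⊢ p0

Result: YES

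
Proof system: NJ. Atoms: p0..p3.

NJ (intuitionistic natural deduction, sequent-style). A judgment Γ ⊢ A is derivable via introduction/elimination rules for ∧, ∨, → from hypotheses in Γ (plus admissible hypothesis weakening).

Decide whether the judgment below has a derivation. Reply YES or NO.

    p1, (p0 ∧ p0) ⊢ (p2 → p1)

Derivation (root first):
[→I] p1, (p0 ∧ p0) ⊢ (p2 → p1)
  [Wk] p1, (p0 ∧ p0), p2 ⊢ p1
    [Wk] p1, (p0 ∧ p0) ⊢ p1
      [Ax] p1 ⊢ p1

Result: YES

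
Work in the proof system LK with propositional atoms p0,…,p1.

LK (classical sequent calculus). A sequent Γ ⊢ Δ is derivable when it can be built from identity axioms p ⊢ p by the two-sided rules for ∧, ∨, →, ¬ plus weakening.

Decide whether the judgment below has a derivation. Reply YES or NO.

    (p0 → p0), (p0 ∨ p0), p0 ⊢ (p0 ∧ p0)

Derivation trace:
[∧R] (p0 → p0), (p0 ∨ p0), p0 ⊢ (p0 ∧ p0)
  [∨L] (p0 ∨ p0) ⊢ p0
    [Ax] p0 ⊢ p0
    [Ax] p0 ⊢ p0
  [→L] p0, (p0 → p0) ⊢ p0
    [Ax] p0 ⊢ p0
    [Ax] p0 ⊢ p0

Result: YES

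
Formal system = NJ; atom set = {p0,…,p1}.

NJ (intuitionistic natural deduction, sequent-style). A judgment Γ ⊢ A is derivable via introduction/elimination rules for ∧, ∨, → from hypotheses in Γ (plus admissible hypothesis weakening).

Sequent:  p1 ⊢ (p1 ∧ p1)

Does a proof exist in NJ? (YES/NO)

Derivation (root first):
[∧I] p1 ⊢ (p1 ∧ p1)
  [Ax] p1 ⊢ p1
  [Wk] p1, p1 ⊢ p1
    [Ax] p1 ⊢ p1

Result: YES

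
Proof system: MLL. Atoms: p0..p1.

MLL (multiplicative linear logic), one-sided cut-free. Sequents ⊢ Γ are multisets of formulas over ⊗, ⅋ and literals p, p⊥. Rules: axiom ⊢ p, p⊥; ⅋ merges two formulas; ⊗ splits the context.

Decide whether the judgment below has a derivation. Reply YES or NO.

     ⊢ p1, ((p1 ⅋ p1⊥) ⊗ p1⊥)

Derivation (root first):
[⊗]  ⊢ p1, ((p1 ⅋ p1⊥) ⊗ p1⊥)
  [⅋]  ⊢ (p1 ⅋ p1⊥)
    [Ax]  ⊢ p1, p1⊥
  [Ax]  ⊢ p1, p1⊥

Result: YES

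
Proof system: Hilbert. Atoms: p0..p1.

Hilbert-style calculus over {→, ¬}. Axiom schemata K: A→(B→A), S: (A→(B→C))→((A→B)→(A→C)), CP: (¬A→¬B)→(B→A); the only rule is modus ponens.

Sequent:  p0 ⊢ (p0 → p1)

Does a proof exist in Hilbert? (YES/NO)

Search for a countermodel by truth-table:
  v=00: Γ:[p0=F] Δ:[(p0 → p1)=T] refutes=False
  v=01: Γ:[p0=F] Δ:[(p0 → p1)=T] refutes=False
  v=10: Γ:[p0=T] Δ:[(p0 → p1)=F] refutes=True  ← countermodel

Result: NO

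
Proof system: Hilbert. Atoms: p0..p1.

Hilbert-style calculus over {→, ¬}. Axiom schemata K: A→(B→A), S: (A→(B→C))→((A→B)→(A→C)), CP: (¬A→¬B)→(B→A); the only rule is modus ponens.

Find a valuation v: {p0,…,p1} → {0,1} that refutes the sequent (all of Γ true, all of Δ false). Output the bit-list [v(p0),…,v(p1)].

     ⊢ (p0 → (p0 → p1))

Search for a countermodel by truth-table:
  v=00: Γ:[] Δ:[(p0 → (p0 → p1))=T] refutes=False
  v=01: Γ:[] Δ:[(p0 → (p0 → p1))=T] refutes=False
  v=10: Γ:[] Δ:[(p0 → (p0 → p1))=F] refutes=True  ← countermodel

Result: [1, 0]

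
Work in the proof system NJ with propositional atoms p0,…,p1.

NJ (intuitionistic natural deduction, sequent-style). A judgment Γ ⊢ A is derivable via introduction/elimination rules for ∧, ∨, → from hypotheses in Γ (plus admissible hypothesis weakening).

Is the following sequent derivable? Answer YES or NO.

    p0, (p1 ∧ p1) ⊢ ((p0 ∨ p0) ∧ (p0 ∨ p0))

Derivation (root first):
[Wk] p0, (p1 ∧ p1) ⊢ ((p0 ∨ p0) ∧ (p0 ∨ p0))
  [∧I] p0 ⊢ ((p0 ∨ p0) ∧ (p0 ∨ p0))
    [∨I₁] p0 ⊢ (p0 ∨ p0)
      [Ax] p0 ⊢ p0
    [∨I₁] p0 ⊢ (p0 ∨ p0)
      [Ax] p0 ⊢ p0

Result: YES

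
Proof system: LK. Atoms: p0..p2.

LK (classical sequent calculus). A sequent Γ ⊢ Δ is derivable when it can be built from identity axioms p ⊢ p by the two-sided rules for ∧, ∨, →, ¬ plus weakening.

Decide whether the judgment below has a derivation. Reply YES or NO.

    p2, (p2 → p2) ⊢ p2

Proof tree:
[→L] p2, (p2 → p2) ⊢ p2
  [WL] p2, p2 ⊢ p2
    [Ax] p2 ⊢ p2
  [Ax] p2 ⊢ p2

Result: YES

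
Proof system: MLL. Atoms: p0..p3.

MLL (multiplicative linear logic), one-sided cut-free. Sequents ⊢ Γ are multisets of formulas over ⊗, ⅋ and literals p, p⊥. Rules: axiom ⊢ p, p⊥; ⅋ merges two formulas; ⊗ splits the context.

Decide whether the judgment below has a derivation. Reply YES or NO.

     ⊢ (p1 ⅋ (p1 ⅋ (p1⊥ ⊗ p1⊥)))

Proof tree:
[⅋]  ⊢ (p1 ⅋ (p1 ⅋ (p1⊥ ⊗ p1⊥)))
  [⅋]  ⊢ p1, (p1 ⅋ (p1⊥ ⊗ p1⊥))
    [⊗]  ⊢ p1, p1, (p1⊥ ⊗ p1⊥)
      [Ax]  ⊢ p1, p1⊥
      [Ax]  ⊢ p1, p1⊥

Result: YES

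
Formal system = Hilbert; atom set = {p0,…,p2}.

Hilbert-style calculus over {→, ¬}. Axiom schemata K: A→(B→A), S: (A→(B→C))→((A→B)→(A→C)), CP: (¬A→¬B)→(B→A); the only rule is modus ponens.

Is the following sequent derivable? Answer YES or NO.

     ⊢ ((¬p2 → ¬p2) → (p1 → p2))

Enumerate valuations to refute Γ ⊢ Δ:
  v=000: Γ:[] Δ:[((¬p2 → ¬p2) → (p1 → p2))=T] refutes=False
  v=001: Γ:[] Δ:[((¬p2 → ¬p2) → (p1 → p2))=T] refutes=False
  v=010: Γ:[] Δ:[((¬p2 → ¬p2) → (p1 → p2))=F] refutes=True  ← countermodel

Result: NO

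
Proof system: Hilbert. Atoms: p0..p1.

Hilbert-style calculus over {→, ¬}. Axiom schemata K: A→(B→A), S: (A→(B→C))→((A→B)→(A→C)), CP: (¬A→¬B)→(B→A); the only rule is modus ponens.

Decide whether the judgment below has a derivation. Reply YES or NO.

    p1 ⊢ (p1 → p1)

Derivation trace:
[MP] p1 ⊢ (p1 → p1)
  [K]  ⊢ (p1 → (p1 → p1))
  [MP] p1 ⊢ p1
    [MP] p1 ⊢ (p1 → p1)
      [K]  ⊢ (p1 → (p1 → p1))
      [Hyp] p1 ⊢ p1
    [Hyp] p1 ⊢ p1

Result: YES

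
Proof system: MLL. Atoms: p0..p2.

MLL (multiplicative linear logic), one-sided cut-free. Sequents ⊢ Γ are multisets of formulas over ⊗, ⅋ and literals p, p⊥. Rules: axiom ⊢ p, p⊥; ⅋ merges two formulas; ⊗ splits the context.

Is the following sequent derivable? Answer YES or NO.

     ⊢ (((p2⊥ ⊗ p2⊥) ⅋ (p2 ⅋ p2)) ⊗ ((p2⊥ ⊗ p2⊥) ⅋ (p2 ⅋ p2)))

Proof tree:
[⊗]  ⊢ (((p2⊥ ⊗ p2⊥) ⅋ (p2 ⅋ p2)) ⊗ ((p2⊥ ⊗ p2⊥) ⅋ (p2 ⅋ p2)))
  [⅋]  ⊢ ((p2⊥ ⊗ p2⊥) ⅋ (p2 ⅋ p2))
    [⅋]  ⊢ (p2⊥ ⊗ p2⊥), (p2 ⅋ p2)
      [⊗]  ⊢ p2, p2, (p2⊥ ⊗ p2⊥)
        [Ax]  ⊢ p2, p2⊥
        [Ax]  ⊢ p2, p2⊥
  [⅋]  ⊢ ((p2⊥ ⊗ p2⊥) ⅋ (p2 ⅋ p2))
    [⅋]  ⊢ (p2⊥ ⊗ p2⊥), (p2 ⅋ p2)
      [⊗]  ⊢ p2, p2, (p2⊥ ⊗ p2⊥)
        [Ax]  ⊢ p2, p2⊥
        [Ax]  ⊢ p2, p2⊥

Result: YES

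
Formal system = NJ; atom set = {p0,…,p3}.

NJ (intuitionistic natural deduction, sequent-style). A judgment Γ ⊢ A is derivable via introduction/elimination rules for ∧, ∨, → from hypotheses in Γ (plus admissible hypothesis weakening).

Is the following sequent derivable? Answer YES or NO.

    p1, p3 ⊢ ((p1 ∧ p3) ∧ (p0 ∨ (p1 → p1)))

Derivation trace:
[∧I] p1, p3 ⊢ ((p1 ∧ p3) ∧ (p0 ∨ (p1 → p1)))
  [∧I] p1, p3 ⊢ (p1 ∧ p3)
    [Ax] p1 ⊢ p1
    [Ax] p3 ⊢ p3
  [∨I₂]  ⊢ (p0 ∨ (p1 → p1))
    [→I]  ⊢ (p1 → p1)
      [Ax] p1 ⊢ p1

Result: YES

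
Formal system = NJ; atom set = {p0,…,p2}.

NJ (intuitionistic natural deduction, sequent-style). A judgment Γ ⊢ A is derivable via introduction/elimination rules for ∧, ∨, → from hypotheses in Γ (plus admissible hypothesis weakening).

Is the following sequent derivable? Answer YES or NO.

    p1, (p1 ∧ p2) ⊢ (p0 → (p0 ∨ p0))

Derivation trace:
[Wk] p1, (p1 ∧ p2) ⊢ (p0 → (p0 ∨ p0))
  [Wk] p1 ⊢ (p0 → (p0 ∨ p0))
    [→I]  ⊢ (p0 → (p0 ∨ p0))
      [∨I₁] p0 ⊢ (p0 ∨ p0)
        [Ax] p0 ⊢ p0

Result: YES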